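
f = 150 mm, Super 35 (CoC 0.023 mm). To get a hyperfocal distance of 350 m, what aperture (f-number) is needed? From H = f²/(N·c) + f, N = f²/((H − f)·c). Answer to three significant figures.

f/2.80

Rearrange H = f²/(N·c) + f for N: N = f² / ((H − f)·c).
N = 150² / ((350000 − 150) × 0.023) = 22500 / 8047 ≈ 2.80.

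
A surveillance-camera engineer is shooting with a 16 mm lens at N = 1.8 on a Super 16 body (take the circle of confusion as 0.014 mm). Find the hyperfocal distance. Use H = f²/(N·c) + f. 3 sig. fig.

Hyperfocal distance H = f²/(N·c) + f = 16²/(1.8 × 0.014) + 16 = 256/0.0252 + 16 ≈ 10174.7 mm ≈ 10.2 m.

10.2 m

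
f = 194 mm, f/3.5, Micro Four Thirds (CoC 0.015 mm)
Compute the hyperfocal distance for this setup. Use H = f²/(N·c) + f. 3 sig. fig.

Hyperfocal distance H = f²/(N·c) + f = 194²/(3.5 × 0.015) + 194 = 37636/0.0525 + 194 ≈ 717070.2 mm ≈ 717 m.

717 m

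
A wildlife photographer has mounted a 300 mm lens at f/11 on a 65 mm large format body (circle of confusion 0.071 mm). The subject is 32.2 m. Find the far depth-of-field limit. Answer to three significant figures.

44.5 m

Hyperfocal distance H = f²/(N·c) + f = 300²/(11 × 0.071) + 300 = 90000/0.781 + 300 ≈ 115536.9 mm ≈ 115.5 m.
Far limit Df = s·(H − f)/(H − s) = 32200 × (115536.9 − 300) / (115536.9 − 32200) = 32200 × 115236.9 / 83336.9 ≈ 44526 mm ≈ 44.5 m.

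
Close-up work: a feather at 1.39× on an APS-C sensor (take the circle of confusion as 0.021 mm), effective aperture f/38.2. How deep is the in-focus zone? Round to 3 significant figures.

0.830 mm

At magnification m, DoF ≈ 2·N_eff·c/m² = 2 × 38.2 × 0.021 / 1.39² = 1.604 / 1.932 ≈ 0.83 mm.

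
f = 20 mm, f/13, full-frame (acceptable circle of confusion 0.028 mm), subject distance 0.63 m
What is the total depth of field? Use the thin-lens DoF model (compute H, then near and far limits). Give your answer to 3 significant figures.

Hyperfocal distance H = f²/(N·c) + f = 20²/(13 × 0.028) + 20 = 400/0.364 + 20 ≈ 1118.9 mm ≈ 1.119 m.
Near limit Dn = s·(H − f)/(H + s − 2f) = 630 × (1118.9 − 20) / (1118.9 + 630 − 2 × 20) = 630 × 1098.9 / 1708.9 ≈ 405.1 mm.
Far limit Df = s·(H − f)/(H − s) = 630 × (1118.9 − 20) / (1118.9 − 630) = 630 × 1098.9 / 488.9 ≈ 1416.0 mm.
Depth of field = Df − Dn = 1416.0 − 405.1 ≈ 1010.9 mm ≈ 1.01 m.

1.01 m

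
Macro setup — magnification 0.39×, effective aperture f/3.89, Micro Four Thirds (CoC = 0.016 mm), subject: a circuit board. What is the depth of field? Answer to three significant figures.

0.818 mm

At magnification m, DoF ≈ 2·N_eff·c/m² = 2 × 3.89 × 0.016 / 0.39² = 0.1245 / 0.1521 ≈ 0.818 mm.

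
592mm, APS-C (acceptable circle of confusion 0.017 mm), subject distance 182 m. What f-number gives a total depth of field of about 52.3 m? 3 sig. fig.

f/16

Write h = H − f = f²/(N·c). The thin-lens limits are Dn = s·h/(h + (s−f)) and Df = s·h/(h − (s−f)), so DoF = Df − Dn = 2·s·(s−f)·h / (h² − (s−f)²).
That is a quadratic in h: DoF·h² − 2·s·(s−f)·h − DoF·(s−f)² = 0 ⇒ h = (s−f)·(s + √(s² + DoF²)) / DoF = 181408 × (182000 + √(182000² + 52300²)) / 52300 = 181408 × (182000 + 189365) / 52300 ≈ 1288120 mm.
Then N = f²/(c·h) = 592² / (0.017 × 1288120) = 350464 / 21898 ≈ 16.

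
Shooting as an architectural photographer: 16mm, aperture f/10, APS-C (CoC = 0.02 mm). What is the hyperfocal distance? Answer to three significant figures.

Hyperfocal distance H = f²/(N·c) + f = 16²/(10 × 0.02) + 16 = 256/0.2 + 16 ≈ 1296.0 mm ≈ 1.30 m.

1.30 m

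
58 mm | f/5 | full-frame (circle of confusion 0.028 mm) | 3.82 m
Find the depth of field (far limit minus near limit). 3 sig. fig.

Hyperfocal distance H = f²/(N·c) + f = 58²/(5 × 0.028) + 58 = 3364/0.14 + 58 ≈ 24086.6 mm ≈ 24.09 m.
Near limit Dn = s·(H − f)/(H + s − 2f) = 3820 × (24086.6 − 58) / (24086.6 + 3820 − 2 × 58) = 3820 × 24028.6 / 27790.6 ≈ 3302.9 mm.
Far limit Df = s·(H − f)/(H − s) = 3820 × (24086.6 − 58) / (24086.6 − 3820) = 3820 × 24028.6 / 20266.6 ≈ 4529.1 mm.
Depth of field = Df − Dn = 4529.1 − 3302.9 ≈ 1226.2 mm ≈ 1.23 m.

1.23 m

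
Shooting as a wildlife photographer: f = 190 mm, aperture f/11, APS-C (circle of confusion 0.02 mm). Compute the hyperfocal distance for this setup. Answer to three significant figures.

Hyperfocal distance H = f²/(N·c) + f = 190²/(11 × 0.02) + 190 = 36100/0.22 + 190 ≈ 164280.9 mm ≈ 164 m.

164 m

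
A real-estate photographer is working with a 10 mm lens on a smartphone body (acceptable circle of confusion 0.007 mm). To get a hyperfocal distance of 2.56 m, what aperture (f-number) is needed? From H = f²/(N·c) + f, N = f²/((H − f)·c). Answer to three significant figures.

Rearrange H = f²/(N·c) + f for N: N = f² / ((H − f)·c).
N = 10² / ((2560 − 10) × 0.007) = 100 / 17.85 ≈ 5.60.

f/5.60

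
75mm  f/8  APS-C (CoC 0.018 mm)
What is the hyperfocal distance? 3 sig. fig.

39.1 m

Hyperfocal distance H = f²/(N·c) + f = 75²/(8 × 0.018) + 75 = 5625/0.144 + 75 ≈ 39137.5 mm ≈ 39.1 m.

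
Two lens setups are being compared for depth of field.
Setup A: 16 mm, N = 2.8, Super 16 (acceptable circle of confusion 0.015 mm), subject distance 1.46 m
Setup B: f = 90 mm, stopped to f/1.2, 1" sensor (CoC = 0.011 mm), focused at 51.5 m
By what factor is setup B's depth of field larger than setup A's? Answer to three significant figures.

Setup A: H = 16²/(2.8×0.015) + 16 ≈ 6111.2 mm; DoF = Df − Dn = 1913.26 − 1180.36 ≈ 732.90 mm.
Setup B: H = 90²/(1.2×0.011) + 90 ≈ 613726.4 mm; DoF = Df − Dn = 56209.2 − 47518.9 ≈ 8690.3 mm.
Ratio = 8690.3 / 732.90 ≈ 11.9.

11.9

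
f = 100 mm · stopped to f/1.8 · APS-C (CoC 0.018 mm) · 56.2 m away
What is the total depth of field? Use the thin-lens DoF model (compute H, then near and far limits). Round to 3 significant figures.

21.1 m

Hyperfocal distance H = f²/(N·c) + f = 100²/(1.8 × 0.018) + 100 = 10000/0.0324 + 100 ≈ 308742.0 mm ≈ 308.7 m.
Near limit Dn = s·(H − f)/(H + s − 2f) = 56200 × (308742.0 − 100) / (308742.0 + 56200 − 2 × 100) = 56200 × 308642.0 / 364742.0 ≈ 47556 mm.
Far limit Df = s·(H − f)/(H − s) = 56200 × (308742.0 − 100) / (308742.0 − 56200) = 56200 × 308642.0 / 252542.0 ≈ 68684 mm.
Depth of field = Df − Dn = 68684 − 47556 ≈ 21128 mm ≈ 21.1 m.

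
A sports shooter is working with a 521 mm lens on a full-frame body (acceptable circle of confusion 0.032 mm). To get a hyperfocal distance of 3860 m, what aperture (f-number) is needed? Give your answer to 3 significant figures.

f/2.20

Rearrange H = f²/(N·c) + f for N: N = f² / ((H − f)·c).
N = 521² / ((3860000 − 521) × 0.032) = 271441 / 123503 ≈ 2.20.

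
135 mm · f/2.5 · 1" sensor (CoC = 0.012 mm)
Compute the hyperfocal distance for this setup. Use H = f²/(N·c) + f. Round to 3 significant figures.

Hyperfocal distance H = f²/(N·c) + f = 135²/(2.5 × 0.012) + 135 = 18225/0.03 + 135 ≈ 607635.0 mm ≈ 608 m.

608 m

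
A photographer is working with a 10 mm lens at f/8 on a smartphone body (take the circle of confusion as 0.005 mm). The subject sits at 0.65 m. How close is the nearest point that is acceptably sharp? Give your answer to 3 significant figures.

0.518 m

Hyperfocal distance H = f²/(N·c) + f = 10²/(8 × 0.005) + 10 = 100/0.04 + 10 ≈ 2510.0 mm ≈ 2.510 m.
Near limit Dn = s·(H − f)/(H + s − 2f) = 650 × (2510.0 − 10) / (2510.0 + 650 − 2 × 10) = 650 × 2500.0 / 3140.0 ≈ 517.52 mm ≈ 0.518 m.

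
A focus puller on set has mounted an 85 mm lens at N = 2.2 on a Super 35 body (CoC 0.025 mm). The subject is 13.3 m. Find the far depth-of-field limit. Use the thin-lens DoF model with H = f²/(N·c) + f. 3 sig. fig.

14.8 m

Hyperfocal distance H = f²/(N·c) + f = 85²/(2.2 × 0.025) + 85 = 7225/0.055 + 85 ≈ 131448.6 mm ≈ 131.4 m.
Far limit Df = s·(H − f)/(H − s) = 13300 × (131448.6 − 85) / (131448.6 − 13300) = 13300 × 131363.6 / 118148.6 ≈ 14788 mm ≈ 14.8 m.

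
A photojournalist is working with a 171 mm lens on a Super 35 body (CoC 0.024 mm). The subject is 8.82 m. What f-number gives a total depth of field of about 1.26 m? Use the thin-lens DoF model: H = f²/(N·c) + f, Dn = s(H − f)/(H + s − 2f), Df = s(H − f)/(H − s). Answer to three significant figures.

Write h = H − f = f²/(N·c). The thin-lens limits are Dn = s·h/(h + (s−f)) and Df = s·h/(h − (s−f)), so DoF = Df − Dn = 2·s·(s−f)·h / (h² − (s−f)²).
That is a quadratic in h: DoF·h² − 2·s·(s−f)·h − DoF·(s−f)² = 0 ⇒ h = (s−f)·(s + √(s² + DoF²)) / DoF = 8649 × (8820 + √(8820² + 1260²)) / 1260 = 8649 × (8820 + 8909.55) / 1260 ≈ 121701 mm.
Then N = f²/(c·h) = 171² / (0.024 × 121701) = 29241 / 2920.8 ≈ 10.

f/10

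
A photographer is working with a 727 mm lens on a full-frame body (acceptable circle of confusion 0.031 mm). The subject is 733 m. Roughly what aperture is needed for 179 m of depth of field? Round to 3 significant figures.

f/2.80

Write h = H − f = f²/(N·c). The thin-lens limits are Dn = s·h/(h + (s−f)) and Df = s·h/(h − (s−f)), so DoF = Df − Dn = 2·s·(s−f)·h / (h² − (s−f)²).
That is a quadratic in h: DoF·h² − 2·s·(s−f)·h − DoF·(s−f)² = 0 ⇒ h = (s−f)·(s + √(s² + DoF²)) / DoF = 732273 × (733000 + √(733000² + 179000²)) / 179000 = 732273 × (733000 + 754540) / 179000 ≈ 6085392 mm.
Then N = f²/(c·h) = 727² / (0.031 × 6085392) = 528529 / 188647 ≈ 2.80.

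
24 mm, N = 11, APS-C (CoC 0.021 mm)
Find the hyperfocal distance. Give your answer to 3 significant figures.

Hyperfocal distance H = f²/(N·c) + f = 24²/(11 × 0.021) + 24 = 576/0.231 + 24 ≈ 2517.5 mm ≈ 2.52 m.

2.52 m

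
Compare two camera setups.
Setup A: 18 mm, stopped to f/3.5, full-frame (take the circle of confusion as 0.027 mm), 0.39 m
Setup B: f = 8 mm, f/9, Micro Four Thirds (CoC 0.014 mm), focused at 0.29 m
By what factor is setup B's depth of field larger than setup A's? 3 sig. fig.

Setup A: H = 18²/(3.5×0.027) + 18 ≈ 3446.6 mm; DoF = Df − Dn = 437.465 − 351.827 ≈ 85.638 mm.
Setup B: H = 8²/(9×0.014) + 8 ≈ 515.9 mm; DoF = Df − Dn = 651.96 − 186.47 ≈ 465.49 mm.
Ratio = 465.49 / 85.638 ≈ 5.44.

5.44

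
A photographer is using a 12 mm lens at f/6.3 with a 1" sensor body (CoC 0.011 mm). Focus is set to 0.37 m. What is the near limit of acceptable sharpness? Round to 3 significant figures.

Hyperfocal distance H = f²/(N·c) + f = 12²/(6.3 × 0.011) + 12 = 144/0.0693 + 12 ≈ 2089.9 mm ≈ 2.090 m.
Near limit Dn = s·(H − f)/(H + s − 2f) = 370 × (2089.9 − 12) / (2089.9 + 370 − 2 × 12) = 370 × 2077.9 / 2435.9 ≈ 315.62 mm.

316 mm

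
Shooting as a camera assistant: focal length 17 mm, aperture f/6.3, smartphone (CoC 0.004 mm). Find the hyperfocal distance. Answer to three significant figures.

Hyperfocal distance H = f²/(N·c) + f = 17²/(6.3 × 0.004) + 17 = 289/0.0252 + 17 ≈ 11485.3 mm ≈ 11.5 m.

11.5 m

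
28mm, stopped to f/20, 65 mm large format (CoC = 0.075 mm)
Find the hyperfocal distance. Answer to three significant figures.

0.551 m

Hyperfocal distance H = f²/(N·c) + f = 28²/(20 × 0.075) + 28 = 784/1.5 + 28 ≈ 550.7 mm ≈ 0.551 m.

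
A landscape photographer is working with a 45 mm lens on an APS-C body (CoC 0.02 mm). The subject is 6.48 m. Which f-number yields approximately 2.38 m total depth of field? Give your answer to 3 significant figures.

Write h = H − f = f²/(N·c). The thin-lens limits are Dn = s·h/(h + (s−f)) and Df = s·h/(h − (s−f)), so DoF = Df − Dn = 2·s·(s−f)·h / (h² − (s−f)²).
That is a quadratic in h: DoF·h² − 2·s·(s−f)·h − DoF·(s−f)² = 0 ⇒ h = (s−f)·(s + √(s² + DoF²)) / DoF = 6435 × (6480 + √(6480² + 2380²)) / 2380 = 6435 × (6480 + 6903.25) / 2380 ≈ 36185 mm.
Then N = f²/(c·h) = 45² / (0.02 × 36185) = 2025 / 723.71 ≈ 2.80.

f/2.80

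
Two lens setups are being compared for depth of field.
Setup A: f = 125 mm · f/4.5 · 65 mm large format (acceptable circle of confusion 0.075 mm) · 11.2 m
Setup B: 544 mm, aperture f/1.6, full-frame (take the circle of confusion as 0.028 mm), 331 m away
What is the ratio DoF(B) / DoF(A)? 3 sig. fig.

Setup A: H = 125²/(4.5×0.075) + 125 ≈ 46421.3 mm; DoF = Df − Dn = 14721.7 − 9037.9 ≈ 5683.8 mm.
Setup B: H = 544²/(1.6×0.028) + 544 ≈ 6606258.3 mm; DoF = Df − Dn = 348431 − 315230 ≈ 33201 mm.
Ratio = 33201 / 5683.8 ≈ 5.84.

5.84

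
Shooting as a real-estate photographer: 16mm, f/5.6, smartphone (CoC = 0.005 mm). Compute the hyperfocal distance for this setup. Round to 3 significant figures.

9.16 m

Hyperfocal distance H = f²/(N·c) + f = 16²/(5.6 × 0.005) + 16 = 256/0.028 + 16 ≈ 9158.9 mm ≈ 9.16 m.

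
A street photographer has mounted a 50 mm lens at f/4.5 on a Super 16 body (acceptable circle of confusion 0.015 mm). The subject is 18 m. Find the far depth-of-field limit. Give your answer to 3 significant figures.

Hyperfocal distance H = f²/(N·c) + f = 50²/(4.5 × 0.015) + 50 = 2500/0.0675 + 50 ≈ 37087.0 mm ≈ 37.09 m.
Far limit Df = s·(H − f)/(H − s) = 18000 × (37087.0 − 50) / (37087.0 − 18000) = 18000 × 37037.0 / 19087.0 ≈ 34928 mm ≈ 34.9 m.

34.9 m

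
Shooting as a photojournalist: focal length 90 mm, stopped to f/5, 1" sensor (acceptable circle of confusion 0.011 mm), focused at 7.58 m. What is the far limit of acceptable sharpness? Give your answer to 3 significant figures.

Hyperfocal distance H = f²/(N·c) + f = 90²/(5 × 0.011) + 90 = 8100/0.055 + 90 ≈ 147362.7 mm ≈ 147.4 m.
Far limit Df = s·(H − f)/(H − s) = 7580 × (147362.7 − 90) / (147362.7 − 7580) = 7580 × 147272.7 / 139782.7 ≈ 7986.2 mm ≈ 7.99 m.

7.99 m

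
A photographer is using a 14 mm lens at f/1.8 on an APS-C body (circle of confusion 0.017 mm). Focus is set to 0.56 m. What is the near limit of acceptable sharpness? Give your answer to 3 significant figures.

Hyperfocal distance H = f²/(N·c) + f = 14²/(1.8 × 0.017) + 14 = 196/0.0306 + 14 ≈ 6419.2 mm ≈ 6.419 m.
Near limit Dn = s·(H − f)/(H + s − 2f) = 560 × (6419.2 − 14) / (6419.2 + 560 − 2 × 14) = 560 × 6405.2 / 6951.2 ≈ 516.01 mm ≈ 0.516 m.

0.516 m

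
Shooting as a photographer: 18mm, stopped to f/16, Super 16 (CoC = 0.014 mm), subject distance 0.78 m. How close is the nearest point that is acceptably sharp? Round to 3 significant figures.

0.511 m

Hyperfocal distance H = f²/(N·c) + f = 18²/(16 × 0.014) + 18 = 324/0.224 + 18 ≈ 1464.4 mm ≈ 1.464 m.
Near limit Dn = s·(H − f)/(H + s − 2f) = 780 × (1464.4 − 18) / (1464.4 + 780 − 2 × 18) = 780 × 1446.4 / 2208.4 ≈ 510.87 mm ≈ 0.511 m.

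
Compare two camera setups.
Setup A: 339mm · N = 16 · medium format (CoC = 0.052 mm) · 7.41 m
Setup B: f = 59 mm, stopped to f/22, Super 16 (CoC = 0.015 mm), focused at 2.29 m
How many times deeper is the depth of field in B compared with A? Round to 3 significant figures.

Setup A: H = 339²/(16×0.052) + 339 ≈ 138465.2 mm; DoF = Df − Dn = 7809.80 − 7049.14 ≈ 760.66 mm.
Setup B: H = 59²/(22×0.015) + 59 ≈ 10607.5 mm; DoF = Df − Dn = 2904.2 − 1890.2 ≈ 1014.0 mm.
Ratio = 1014.0 / 760.66 ≈ 1.33.

1.33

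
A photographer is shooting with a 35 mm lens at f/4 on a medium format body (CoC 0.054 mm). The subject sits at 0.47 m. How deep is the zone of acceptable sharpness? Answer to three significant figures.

Hyperfocal distance H = f²/(N·c) + f = 35²/(4 × 0.054) + 35 = 1225/0.216 + 35 ≈ 5706.3 mm ≈ 5.706 m.
Near limit Dn = s·(H − f)/(H + s − 2f) = 470 × (5706.3 − 35) / (5706.3 + 470 − 2 × 35) = 470 × 5671.3 / 6106.3 ≈ 436.518 mm.
Far limit Df = s·(H − f)/(H − s) = 470 × (5706.3 − 35) / (5706.3 − 470) = 470 × 5671.3 / 5236.3 ≈ 509.045 mm.
Depth of field = Df − Dn = 509.045 − 436.518 ≈ 72.527 mm.

72.5 mm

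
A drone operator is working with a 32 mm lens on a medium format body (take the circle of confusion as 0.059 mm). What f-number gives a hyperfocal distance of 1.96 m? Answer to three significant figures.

f/9

Rearrange H = f²/(N·c) + f for N: N = f² / ((H − f)·c).
N = 32² / ((1960 − 32) × 0.059) = 1024 / 113.8 ≈ 9.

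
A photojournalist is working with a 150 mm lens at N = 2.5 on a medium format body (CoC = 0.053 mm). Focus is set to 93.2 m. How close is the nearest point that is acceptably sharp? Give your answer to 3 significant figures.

Hyperfocal distance H = f²/(N·c) + f = 150²/(2.5 × 0.053) + 150 = 22500/0.1325 + 150 ≈ 169961.3 mm ≈ 170.0 m.
Near limit Dn = s·(H − f)/(H + s − 2f) = 93200 × (169961.3 − 150) / (169961.3 + 93200 − 2 × 150) = 93200 × 169811.3 / 262861.3 ≈ 60208 mm ≈ 60.2 m.

60.2 m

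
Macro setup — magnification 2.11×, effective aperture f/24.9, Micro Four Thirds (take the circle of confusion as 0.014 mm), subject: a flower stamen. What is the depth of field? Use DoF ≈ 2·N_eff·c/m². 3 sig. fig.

At magnification m, DoF ≈ 2·N_eff·c/m² = 2 × 24.9 × 0.014 / 2.11² = 0.6972 / 4.452 ≈ 0.157 mm.

0.157 mm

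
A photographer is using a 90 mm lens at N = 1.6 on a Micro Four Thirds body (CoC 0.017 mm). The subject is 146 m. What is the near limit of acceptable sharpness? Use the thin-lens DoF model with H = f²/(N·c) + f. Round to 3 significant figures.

Hyperfocal distance H = f²/(N·c) + f = 90²/(1.6 × 0.017) + 90 = 8100/0.0272 + 90 ≈ 297884.1 mm ≈ 297.9 m.
Near limit Dn = s·(H − f)/(H + s − 2f) = 146000 × (297884.1 − 90) / (297884.1 + 146000 − 2 × 90) = 146000 × 297794.1 / 443704.1 ≈ 97989 mm ≈ 98.0 m.

98.0 m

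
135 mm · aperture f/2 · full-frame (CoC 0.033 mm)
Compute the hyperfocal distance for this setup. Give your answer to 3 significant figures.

Hyperfocal distance H = f²/(N·c) + f = 135²/(2 × 0.033) + 135 = 18225/0.066 + 135 ≈ 276271.4 mm ≈ 276 m.

276 m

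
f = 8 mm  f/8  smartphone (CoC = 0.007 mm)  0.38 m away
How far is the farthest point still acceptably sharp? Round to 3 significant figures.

0.563 m

Hyperfocal distance H = f²/(N·c) + f = 8²/(8 × 0.007) + 8 = 64/0.056 + 8 ≈ 1150.9 mm ≈ 1.151 m.
Far limit Df = s·(H − f)/(H − s) = 380 × (1150.9 − 8) / (1150.9 − 380) = 380 × 1142.9 / 770.9 ≈ 563.38 mm ≈ 0.563 m.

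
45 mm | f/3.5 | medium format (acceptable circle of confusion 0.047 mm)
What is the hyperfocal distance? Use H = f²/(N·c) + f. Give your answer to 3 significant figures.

Hyperfocal distance H = f²/(N·c) + f = 45²/(3.5 × 0.047) + 45 = 2025/0.1645 + 45 ≈ 12355.0 mm ≈ 12.4 m.

12.4 m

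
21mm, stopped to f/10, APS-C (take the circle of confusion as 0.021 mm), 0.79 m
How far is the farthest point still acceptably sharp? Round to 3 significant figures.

1.25 m

Hyperfocal distance H = f²/(N·c) + f = 21²/(10 × 0.021) + 21 = 441/0.21 + 21 ≈ 2121.0 mm ≈ 2.121 m.
Far limit Df = s·(H − f)/(H − s) = 790 × (2121.0 − 21) / (2121.0 − 790) = 790 × 2100.0 / 1331.0 ≈ 1246.4 mm ≈ 1.25 m.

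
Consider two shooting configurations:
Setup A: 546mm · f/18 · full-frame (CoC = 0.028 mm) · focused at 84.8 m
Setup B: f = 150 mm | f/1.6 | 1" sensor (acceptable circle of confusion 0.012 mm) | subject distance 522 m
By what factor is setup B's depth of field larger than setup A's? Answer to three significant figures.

Setup A: H = 546²/(18×0.028) + 546 ≈ 592046.0 mm; DoF = Df − Dn = 98885 − 74227 ≈ 24658 mm.
Setup B: H = 150²/(1.6×0.012) + 150 ≈ 1172025.0 mm; DoF = Df − Dn = 941070 − 361168 ≈ 579902 mm.
Ratio = 579902 / 24658 ≈ 23.5.

23.5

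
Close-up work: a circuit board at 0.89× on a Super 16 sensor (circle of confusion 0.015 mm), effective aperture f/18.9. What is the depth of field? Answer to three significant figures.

At magnification m, DoF ≈ 2·N_eff·c/m² = 2 × 18.9 × 0.015 / 0.89² = 0.567 / 0.7921 ≈ 0.716 mm.

0.716 mm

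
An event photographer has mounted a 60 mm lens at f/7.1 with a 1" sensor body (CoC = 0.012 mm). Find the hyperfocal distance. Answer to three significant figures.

Hyperfocal distance H = f²/(N·c) + f = 60²/(7.1 × 0.012) + 60 = 3600/0.0852 + 60 ≈ 42313.5 mm ≈ 42.3 m.

42.3 m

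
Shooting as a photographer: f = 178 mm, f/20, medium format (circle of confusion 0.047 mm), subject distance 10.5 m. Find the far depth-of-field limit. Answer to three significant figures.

15.1 m

Hyperfocal distance H = f²/(N·c) + f = 178²/(20 × 0.047) + 178 = 31684/0.94 + 178 ≈ 33884.4 mm ≈ 33.88 m.
Far limit Df = s·(H − f)/(H − s) = 10500 × (33884.4 − 178) / (33884.4 − 10500) = 10500 × 33706.4 / 23384.4 ≈ 15135 mm ≈ 15.1 m.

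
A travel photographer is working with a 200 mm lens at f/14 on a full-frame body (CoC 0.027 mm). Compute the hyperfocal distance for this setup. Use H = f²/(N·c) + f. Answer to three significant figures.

Hyperfocal distance H = f²/(N·c) + f = 200²/(14 × 0.027) + 200 = 40000/0.378 + 200 ≈ 106020.1 mm ≈ 106 m.

106 m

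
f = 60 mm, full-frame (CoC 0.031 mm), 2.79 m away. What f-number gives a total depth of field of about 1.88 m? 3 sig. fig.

f/13

Write h = H − f = f²/(N·c). The thin-lens limits are Dn = s·h/(h + (s−f)) and Df = s·h/(h − (s−f)), so DoF = Df − Dn = 2·s·(s−f)·h / (h² − (s−f)²).
That is a quadratic in h: DoF·h² − 2·s·(s−f)·h − DoF·(s−f)² = 0 ⇒ h = (s−f)·(s + √(s² + DoF²)) / DoF = 2730 × (2790 + √(2790² + 1880²)) / 1880 = 2730 × (2790 + 3364.30) / 1880 ≈ 8936.8 mm.
Then N = f²/(c·h) = 60² / (0.031 × 8936.8) = 3600 / 277.04 ≈ 13.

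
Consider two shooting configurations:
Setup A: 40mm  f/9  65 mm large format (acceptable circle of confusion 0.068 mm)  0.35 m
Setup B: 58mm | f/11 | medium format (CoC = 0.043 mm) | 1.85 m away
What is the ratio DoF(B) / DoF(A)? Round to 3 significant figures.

11.8

Setup A: H = 40²/(9×0.068) + 40 ≈ 2654.4 mm; DoF = Df − Dn = 397.084 − 312.898 ≈ 84.186 mm.
Setup B: H = 58²/(11×0.043) + 58 ≈ 7170.1 mm; DoF = Df − Dn = 2473.15 − 1477.68 ≈ 995.47 mm.
Ratio = 995.47 / 84.186 ≈ 11.8.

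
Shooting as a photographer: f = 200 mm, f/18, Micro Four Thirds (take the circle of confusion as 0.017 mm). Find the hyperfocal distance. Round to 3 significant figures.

131 m

Hyperfocal distance H = f²/(N·c) + f = 200²/(18 × 0.017) + 200 = 40000/0.306 + 200 ≈ 130919.0 mm ≈ 131 m.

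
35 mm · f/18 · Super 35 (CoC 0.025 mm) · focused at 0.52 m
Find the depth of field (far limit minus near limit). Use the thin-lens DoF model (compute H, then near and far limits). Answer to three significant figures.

191 mm

Hyperfocal distance H = f²/(N·c) + f = 35²/(18 × 0.025) + 35 = 1225/0.45 + 35 ≈ 2757.2 mm ≈ 2.757 m.
Near limit Dn = s·(H − f)/(H + s − 2f) = 520 × (2757.2 − 35) / (2757.2 + 520 − 2 × 35) = 520 × 2722.2 / 3207.2 ≈ 441.36 mm.
Far limit Df = s·(H − f)/(H − s) = 520 × (2757.2 − 35) / (2757.2 − 520) = 520 × 2722.2 / 2237.2 ≈ 632.73 mm.
Depth of field = Df − Dn = 632.73 − 441.36 ≈ 191.37 mm.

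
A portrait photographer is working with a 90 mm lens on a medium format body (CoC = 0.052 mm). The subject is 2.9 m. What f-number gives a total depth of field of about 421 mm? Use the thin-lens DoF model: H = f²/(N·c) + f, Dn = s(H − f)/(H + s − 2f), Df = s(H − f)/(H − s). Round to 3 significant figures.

f/4

Write h = H − f = f²/(N·c). The thin-lens limits are Dn = s·h/(h + (s−f)) and Df = s·h/(h − (s−f)), so DoF = Df − Dn = 2·s·(s−f)·h / (h² − (s−f)²).
That is a quadratic in h: DoF·h² − 2·s·(s−f)·h − DoF·(s−f)² = 0 ⇒ h = (s−f)·(s + √(s² + DoF²)) / DoF = 2810 × (2900 + √(2900² + 421²)) / 421 = 2810 × (2900 + 2930.40) / 421 ≈ 38915 mm.
Then N = f²/(c·h) = 90² / (0.052 × 38915) = 8100 / 2023.6 ≈ 4.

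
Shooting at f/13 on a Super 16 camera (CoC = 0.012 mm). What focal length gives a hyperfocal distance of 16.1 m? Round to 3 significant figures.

From H = f²/(N·c) + f, with f ≪ H: f ≈ √(H·N·c) = √(16100 × 13 × 0.012) = √2511.6 ≈ 50.12 mm.
Exact: f² + N·c·f − N·c·H = 0 ⇒ f = (−N·c + √((N·c)² + 4·N·c·H))/2 = (−0.156 + √10046)/2 ≈ 50.038 mm ≈ 50.0 mm.

50.0 mm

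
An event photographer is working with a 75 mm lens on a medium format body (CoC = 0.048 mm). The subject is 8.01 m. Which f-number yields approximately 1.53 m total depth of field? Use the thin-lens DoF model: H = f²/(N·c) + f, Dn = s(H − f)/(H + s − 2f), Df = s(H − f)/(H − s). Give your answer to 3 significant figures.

Write h = H − f = f²/(N·c). The thin-lens limits are Dn = s·h/(h + (s−f)) and Df = s·h/(h − (s−f)), so DoF = Df − Dn = 2·s·(s−f)·h / (h² − (s−f)²).
That is a quadratic in h: DoF·h² − 2·s·(s−f)·h − DoF·(s−f)² = 0 ⇒ h = (s−f)·(s + √(s² + DoF²)) / DoF = 7935 × (8010 + √(8010² + 1530²)) / 1530 = 7935 × (8010 + 8154.81) / 1530 ≈ 83835 mm.
Then N = f²/(c·h) = 75² / (0.048 × 83835) = 5625 / 4024.1 ≈ 1.40.

f/1.40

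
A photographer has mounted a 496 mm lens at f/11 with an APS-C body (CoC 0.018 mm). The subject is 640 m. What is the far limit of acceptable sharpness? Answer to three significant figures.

1320 m

Hyperfocal distance H = f²/(N·c) + f = 496²/(11 × 0.018) + 496 = 246016/0.198 + 496 ≈ 1243001.1 mm ≈ 1243 m.
Far limit Df = s·(H − f)/(H − s) = 640000 × (1243001.1 − 496) / (1243001.1 − 640000) = 640000 × 1242505.1 / 603001.1 ≈ 1318743 mm ≈ 1320 m.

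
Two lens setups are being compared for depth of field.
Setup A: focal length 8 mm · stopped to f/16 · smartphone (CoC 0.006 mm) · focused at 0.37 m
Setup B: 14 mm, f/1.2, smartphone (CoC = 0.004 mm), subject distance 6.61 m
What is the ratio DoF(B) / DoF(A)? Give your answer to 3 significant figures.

3.85

Setup A: H = 8²/(16×0.006) + 8 ≈ 674.7 mm; DoF = Df − Dn = 809.63 − 239.79 ≈ 569.84 mm.
Setup B: H = 14²/(1.2×0.004) + 14 ≈ 40847.3 mm; DoF = Df − Dn = 7883.5 − 5690.7 ≈ 2192.8 mm.
Ratio = 2192.8 / 569.84 ≈ 3.85.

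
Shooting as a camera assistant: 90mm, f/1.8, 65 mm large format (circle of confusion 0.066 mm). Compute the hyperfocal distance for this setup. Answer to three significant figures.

68.3 m

Hyperfocal distance H = f²/(N·c) + f = 90²/(1.8 × 0.066) + 90 = 8100/0.1188 + 90 ≈ 68271.8 mm ≈ 68.3 m.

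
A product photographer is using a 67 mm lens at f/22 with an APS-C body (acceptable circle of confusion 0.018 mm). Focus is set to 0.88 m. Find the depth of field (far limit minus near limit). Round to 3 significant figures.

Hyperfocal distance H = f²/(N·c) + f = 67²/(22 × 0.018) + 67 = 4489/0.396 + 67 ≈ 11402.9 mm ≈ 11.40 m.
Near limit Dn = s·(H − f)/(H + s − 2f) = 880 × (11402.9 − 67) / (11402.9 + 880 − 2 × 67) = 880 × 11335.9 / 12148.9 ≈ 821.11 mm.
Far limit Df = s·(H − f)/(H − s) = 880 × (11402.9 − 67) / (11402.9 − 880) = 880 × 11335.9 / 10522.9 ≈ 947.99 mm.
Depth of field = Df − Dn = 947.99 − 821.11 ≈ 126.88 mm.

127 mm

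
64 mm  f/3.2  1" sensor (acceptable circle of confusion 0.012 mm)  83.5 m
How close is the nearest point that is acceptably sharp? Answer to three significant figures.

46.9 m

Hyperfocal distance H = f²/(N·c) + f = 64²/(3.2 × 0.012) + 64 = 4096/0.0384 + 64 ≈ 106730.7 mm ≈ 106.7 m.
Near limit Dn = s·(H − f)/(H + s − 2f) = 83500 × (106730.7 − 64) / (106730.7 + 83500 − 2 × 64) = 83500 × 106666.7 / 190102.7 ≈ 46852 mm ≈ 46.9 m.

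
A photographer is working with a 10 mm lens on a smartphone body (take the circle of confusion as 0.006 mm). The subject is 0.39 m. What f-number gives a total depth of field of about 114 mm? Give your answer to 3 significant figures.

f/6.28

Write h = H − f = f²/(N·c). The thin-lens limits are Dn = s·h/(h + (s−f)) and Df = s·h/(h − (s−f)), so DoF = Df − Dn = 2·s·(s−f)·h / (h² − (s−f)²).
That is a quadratic in h: DoF·h² − 2·s·(s−f)·h − DoF·(s−f)² = 0 ⇒ h = (s−f)·(s + √(s² + DoF²)) / DoF = 380 × (390 + √(390² + 114²)) / 114 = 380 × (390 + 406.320) / 114 ≈ 2654.4 mm.
Then N = f²/(c·h) = 10² / (0.006 × 2654.4) = 100 / 15.926 ≈ 6.28.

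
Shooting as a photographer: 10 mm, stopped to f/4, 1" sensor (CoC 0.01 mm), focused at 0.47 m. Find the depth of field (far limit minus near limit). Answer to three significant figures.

179 mm

Hyperfocal distance H = f²/(N·c) + f = 10²/(4 × 0.01) + 10 = 100/0.04 + 10 ≈ 2510.0 mm ≈ 2.510 m.
Near limit Dn = s·(H − f)/(H + s − 2f) = 470 × (2510.0 − 10) / (2510.0 + 470 − 2 × 10) = 470 × 2500.0 / 2960.0 ≈ 396.96 mm.
Far limit Df = s·(H − f)/(H − s) = 470 × (2510.0 − 10) / (2510.0 − 470) = 470 × 2500.0 / 2040.0 ≈ 575.98 mm.
Depth of field = Df − Dn = 575.98 − 396.96 ≈ 179.02 mm.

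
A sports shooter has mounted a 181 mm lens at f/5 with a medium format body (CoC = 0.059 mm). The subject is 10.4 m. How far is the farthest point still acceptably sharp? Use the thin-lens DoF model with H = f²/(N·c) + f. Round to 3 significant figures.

11.5 m

Hyperfocal distance H = f²/(N·c) + f = 181²/(5 × 0.059) + 181 = 32761/0.295 + 181 ≈ 111235.2 mm ≈ 111.2 m.
Far limit Df = s·(H − f)/(H − s) = 10400 × (111235.2 − 181) / (111235.2 − 10400) = 10400 × 111054.2 / 100835.2 ≈ 11454 mm ≈ 11.5 m.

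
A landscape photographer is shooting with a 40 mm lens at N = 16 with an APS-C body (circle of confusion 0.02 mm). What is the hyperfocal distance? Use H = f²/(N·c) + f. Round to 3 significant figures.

Hyperfocal distance H = f²/(N·c) + f = 40²/(16 × 0.02) + 40 = 1600/0.32 + 40 ≈ 5040.0 mm ≈ 5.04 m.

5.04 m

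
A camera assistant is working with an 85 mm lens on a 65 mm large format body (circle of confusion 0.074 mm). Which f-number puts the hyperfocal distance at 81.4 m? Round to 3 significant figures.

Rearrange H = f²/(N·c) + f for N: N = f² / ((H − f)·c).
N = 85² / ((81400 − 85) × 0.074) = 7225 / 6017 ≈ 1.20.

f/1.20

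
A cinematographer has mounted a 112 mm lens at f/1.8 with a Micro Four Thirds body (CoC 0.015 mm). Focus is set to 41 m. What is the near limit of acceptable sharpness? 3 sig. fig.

Hyperfocal distance H = f²/(N·c) + f = 112²/(1.8 × 0.015) + 112 = 12544/0.027 + 112 ≈ 464704.6 mm ≈ 464.7 m.
Near limit Dn = s·(H − f)/(H + s − 2f) = 41000 × (464704.6 − 112) / (464704.6 + 41000 − 2 × 112) = 41000 × 464592.6 / 505480.6 ≈ 37684 mm ≈ 37.7 m.

37.7 m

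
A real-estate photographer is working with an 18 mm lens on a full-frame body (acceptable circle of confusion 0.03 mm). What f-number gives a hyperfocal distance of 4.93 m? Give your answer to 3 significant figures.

Rearrange H = f²/(N·c) + f for N: N = f² / ((H − f)·c).
N = 18² / ((4930 − 18) × 0.03) = 324 / 147.4 ≈ 2.20.

f/2.20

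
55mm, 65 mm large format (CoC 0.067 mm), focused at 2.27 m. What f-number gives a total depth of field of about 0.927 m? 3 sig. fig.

Write h = H − f = f²/(N·c). The thin-lens limits are Dn = s·h/(h + (s−f)) and Df = s·h/(h − (s−f)), so DoF = Df − Dn = 2·s·(s−f)·h / (h² − (s−f)²).
That is a quadratic in h: DoF·h² − 2·s·(s−f)·h − DoF·(s−f)² = 0 ⇒ h = (s−f)·(s + √(s² + DoF²)) / DoF = 2215 × (2270 + √(2270² + 927²)) / 927 = 2215 × (2270 + 2451.98) / 927 ≈ 11283 mm.
Then N = f²/(c·h) = 55² / (0.067 × 11283) = 3025 / 755.95 ≈ 4.

f/4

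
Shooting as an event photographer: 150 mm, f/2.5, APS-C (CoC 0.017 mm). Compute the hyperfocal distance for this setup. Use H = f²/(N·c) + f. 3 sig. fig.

530 m

Hyperfocal distance H = f²/(N·c) + f = 150²/(2.5 × 0.017) + 150 = 22500/0.0425 + 150 ≈ 529561.8 mm ≈ 530 m.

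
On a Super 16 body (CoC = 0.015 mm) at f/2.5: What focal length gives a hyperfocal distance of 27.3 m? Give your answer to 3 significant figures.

From H = f²/(N·c) + f, with f ≪ H: f ≈ √(H·N·c) = √(27300 × 2.5 × 0.015) = √1023.8 ≈ 32.00 mm.
The +f correction barely moves this — solving exactly, f² + N·c·f − N·c·H = 0 ⇒ f = (−N·c + √((N·c)² + 4·N·c·H))/2 = (−0.0375 + √4095.0)/2 ≈ 31.977 mm, so f ≈ 32.0 mm.

32.0 mm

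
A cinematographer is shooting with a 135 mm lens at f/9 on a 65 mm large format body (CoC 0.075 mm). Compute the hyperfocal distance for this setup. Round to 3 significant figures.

Hyperfocal distance H = f²/(N·c) + f = 135²/(9 × 0.075) + 135 = 18225/0.675 + 135 ≈ 27135.0 mm ≈ 27.1 m.

27.1 m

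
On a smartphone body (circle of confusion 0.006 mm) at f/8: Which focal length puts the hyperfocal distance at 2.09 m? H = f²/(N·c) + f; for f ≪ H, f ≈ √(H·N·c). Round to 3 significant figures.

9.99 mm

From H = f²/(N·c) + f, with f ≪ H: f ≈ √(H·N·c) = √(2090 × 8 × 0.006) = √100.32 ≈ 10.02 mm.
Exact: f² + N·c·f − N·c·H = 0 ⇒ f = (−N·c + √((N·c)² + 4·N·c·H))/2 = (−0.048 + √401.28)/2 ≈ 9.9920 mm ≈ 9.99 mm.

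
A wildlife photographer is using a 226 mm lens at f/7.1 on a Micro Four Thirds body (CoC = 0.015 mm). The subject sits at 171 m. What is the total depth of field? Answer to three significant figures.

Hyperfocal distance H = f²/(N·c) + f = 226²/(7.1 × 0.015) + 226 = 51076/0.1065 + 226 ≈ 479812.9 mm ≈ 479.8 m.
Near limit Dn = s·(H − f)/(H + s − 2f) = 171000 × (479812.9 − 226) / (479812.9 + 171000 − 2 × 226) = 171000 × 479586.9 / 650360.9 ≈ 126098 mm.
Far limit Df = s·(H − f)/(H − s) = 171000 × (479812.9 − 226) / (479812.9 − 171000) = 171000 × 479586.9 / 308812.9 ≈ 265563 mm.
Depth of field = Df − Dn = 265563 − 126098 ≈ 139465 mm ≈ 139 m.

139 m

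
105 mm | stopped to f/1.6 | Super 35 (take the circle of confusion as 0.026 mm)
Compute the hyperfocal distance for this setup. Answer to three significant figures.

265 m

Hyperfocal distance H = f²/(N·c) + f = 105²/(1.6 × 0.026) + 105 = 11025/0.0416 + 105 ≈ 265129.0 mm ≈ 265 m.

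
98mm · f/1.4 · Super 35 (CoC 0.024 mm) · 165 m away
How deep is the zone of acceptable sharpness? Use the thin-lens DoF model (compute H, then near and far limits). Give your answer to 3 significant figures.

Hyperfocal distance H = f²/(N·c) + f = 98²/(1.4 × 0.024) + 98 = 9604/0.0336 + 98 ≈ 285931.3 mm ≈ 285.9 m.
Near limit Dn = s·(H − f)/(H + s − 2f) = 165000 × (285931.3 − 98) / (285931.3 + 165000 − 2 × 98) = 165000 × 285833.3 / 450735.3 ≈ 104635 mm.
Far limit Df = s·(H − f)/(H − s) = 165000 × (285931.3 − 98) / (285931.3 − 165000) = 165000 × 285833.3 / 120931.3 ≈ 389994 mm.
Depth of field = Df − Dn = 389994 − 104635 ≈ 285359 mm ≈ 285 m.

285 m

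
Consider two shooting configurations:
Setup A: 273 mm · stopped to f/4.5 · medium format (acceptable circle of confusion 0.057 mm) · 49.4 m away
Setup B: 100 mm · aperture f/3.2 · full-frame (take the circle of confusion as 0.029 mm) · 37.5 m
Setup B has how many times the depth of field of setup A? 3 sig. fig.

Setup A: H = 273²/(4.5×0.057) + 273 ≈ 290834.4 mm; DoF = Df − Dn = 59452 − 42256 ≈ 17196 mm.
Setup B: H = 100²/(3.2×0.029) + 100 ≈ 107858.6 mm; DoF = Df − Dn = 57434 − 27838 ≈ 29596 mm.
Ratio = 29596 / 17196 ≈ 1.72.

1.72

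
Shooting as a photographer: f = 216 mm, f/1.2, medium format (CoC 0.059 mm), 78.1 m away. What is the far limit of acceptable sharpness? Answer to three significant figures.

Hyperfocal distance H = f²/(N·c) + f = 216²/(1.2 × 0.059) + 216 = 46656/0.0708 + 216 ≈ 659199.1 mm ≈ 659.2 m.
Far limit Df = s·(H − f)/(H − s) = 78100 × (659199.1 − 216) / (659199.1 − 78100) = 78100 × 658983.1 / 581099.1 ≈ 88568 mm ≈ 88.6 m.

88.6 m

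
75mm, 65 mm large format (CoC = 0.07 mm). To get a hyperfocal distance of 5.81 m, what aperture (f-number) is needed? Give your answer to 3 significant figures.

Rearrange H = f²/(N·c) + f for N: N = f² / ((H − f)·c).
N = 75² / ((5810 − 75) × 0.07) = 5625 / 401.5 ≈ 14.

f/14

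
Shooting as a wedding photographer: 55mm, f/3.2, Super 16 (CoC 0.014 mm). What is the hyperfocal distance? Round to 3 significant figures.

Hyperfocal distance H = f²/(N·c) + f = 55²/(3.2 × 0.014) + 55 = 3025/0.0448 + 55 ≈ 67577.3 mm ≈ 67.6 m.

67.6 m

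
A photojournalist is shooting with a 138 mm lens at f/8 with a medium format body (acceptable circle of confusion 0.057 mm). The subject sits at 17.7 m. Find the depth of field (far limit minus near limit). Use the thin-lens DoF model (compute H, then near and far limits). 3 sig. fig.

Hyperfocal distance H = f²/(N·c) + f = 138²/(8 × 0.057) + 138 = 19044/0.456 + 138 ≈ 41901.2 mm ≈ 41.90 m.
Near limit Dn = s·(H − f)/(H + s − 2f) = 17700 × (41901.2 − 138) / (41901.2 + 17700 − 2 × 138) = 17700 × 41763.2 / 59325.2 ≈ 12460 mm.
Far limit Df = s·(H − f)/(H − s) = 17700 × (41901.2 − 138) / (41901.2 − 17700) = 17700 × 41763.2 / 24201.2 ≈ 30544 mm.
Depth of field = Df − Dn = 30544 − 12460 ≈ 18084 mm ≈ 18.1 m.

18.1 m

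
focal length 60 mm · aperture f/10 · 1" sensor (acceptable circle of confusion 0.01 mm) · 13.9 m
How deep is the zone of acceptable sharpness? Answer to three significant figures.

12.5 m

Hyperfocal distance H = f²/(N·c) + f = 60²/(10 × 0.01) + 60 = 3600/0.1 + 60 ≈ 36060.0 mm ≈ 36.06 m.
Near limit Dn = s·(H − f)/(H + s − 2f) = 13900 × (36060.0 − 60) / (36060.0 + 13900 − 2 × 60) = 13900 × 36000.0 / 49840.0 ≈ 10040 mm.
Far limit Df = s·(H − f)/(H − s) = 13900 × (36060.0 − 60) / (36060.0 − 13900) = 13900 × 36000.0 / 22160.0 ≈ 22581 mm.
Depth of field = Df − Dn = 22581 − 10040 ≈ 12541 mm ≈ 12.5 m.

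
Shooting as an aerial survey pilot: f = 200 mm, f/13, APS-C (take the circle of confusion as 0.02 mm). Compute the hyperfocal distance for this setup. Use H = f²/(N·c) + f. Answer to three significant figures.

154 m

Hyperfocal distance H = f²/(N·c) + f = 200²/(13 × 0.02) + 200 = 40000/0.26 + 200 ≈ 154046.2 mm ≈ 154 m.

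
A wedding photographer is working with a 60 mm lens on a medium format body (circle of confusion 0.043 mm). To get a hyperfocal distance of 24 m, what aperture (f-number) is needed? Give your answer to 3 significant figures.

f/3.50

Rearrange H = f²/(N·c) + f for N: N = f² / ((H − f)·c).
N = 60² / ((24000 − 60) × 0.043) = 3600 / 1029 ≈ 3.50.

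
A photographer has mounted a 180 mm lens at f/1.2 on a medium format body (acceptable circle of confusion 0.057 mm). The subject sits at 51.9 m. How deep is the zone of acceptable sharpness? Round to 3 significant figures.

Hyperfocal distance H = f²/(N·c) + f = 180²/(1.2 × 0.057) + 180 = 32400/0.0684 + 180 ≈ 473864.2 mm ≈ 473.9 m.
Near limit Dn = s·(H − f)/(H + s − 2f) = 51900 × (473864.2 − 180) / (473864.2 + 51900 − 2 × 180) = 51900 × 473684.2 / 525404.2 ≈ 46791 mm.
Far limit Df = s·(H − f)/(H − s) = 51900 × (473864.2 − 180) / (473864.2 − 51900) = 51900 × 473684.2 / 421964.2 ≈ 58261 mm.
Depth of field = Df − Dn = 58261 − 46791 ≈ 11470 mm ≈ 11.5 m.

11.5 m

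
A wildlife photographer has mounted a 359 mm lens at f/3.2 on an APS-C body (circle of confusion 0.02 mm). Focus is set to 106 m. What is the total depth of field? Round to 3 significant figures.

11.2 m

Hyperfocal distance H = f²/(N·c) + f = 359²/(3.2 × 0.02) + 359 = 128881/0.064 + 359 ≈ 2014124.6 mm ≈ 2014 m.
Near limit Dn = s·(H − f)/(H + s − 2f) = 106000 × (2014124.6 − 359) / (2014124.6 + 106000 − 2 × 359) = 106000 × 2013765.6 / 2119406.6 ≈ 100716 mm.
Far limit Df = s·(H − f)/(H − s) = 106000 × (2014124.6 − 359) / (2014124.6 − 106000) = 106000 × 2013765.6 / 1908124.6 ≈ 111869 mm.
Depth of field = Df − Dn = 111869 − 100716 ≈ 11153 mm ≈ 11.2 m.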